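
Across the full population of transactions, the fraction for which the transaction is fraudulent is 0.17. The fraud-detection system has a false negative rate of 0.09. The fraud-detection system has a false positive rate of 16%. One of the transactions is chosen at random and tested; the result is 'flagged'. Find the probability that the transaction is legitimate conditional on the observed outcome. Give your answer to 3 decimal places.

Write H for 'the transaction is fraudulent'. Prior odds H:¬H = 0.17/0.83 = 0.20482. For the 'flagged' outcome, the likelihood ratio is 0.91/0.16 = 5.6875.
Posterior odds = 0.20482 × 5.6875 = 1.1649, so P(H|E) = 1.1649/(1+1.1649) = 0.538. Then P(¬H|E) = 1 − 0.538 = 0.462.

P(¬H | E) ≈ 0.462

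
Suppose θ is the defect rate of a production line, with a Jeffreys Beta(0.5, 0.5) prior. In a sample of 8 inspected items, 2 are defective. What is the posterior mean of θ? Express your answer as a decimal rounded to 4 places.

Posterior mean ≈ 0.2778

The binomial likelihood is conjugate to the Beta prior: with 2 successes and 6 failures, the posterior is Beta(0.5+2, 0.5+6) = Beta(2.5, 6.5).
Posterior mean = α/(α+β) = 2.5/9 = 0.2778.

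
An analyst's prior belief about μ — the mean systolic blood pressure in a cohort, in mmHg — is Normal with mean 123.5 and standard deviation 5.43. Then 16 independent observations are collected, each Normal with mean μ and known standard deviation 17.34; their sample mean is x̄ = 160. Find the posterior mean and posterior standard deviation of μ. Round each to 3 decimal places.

Posterior mean ≈ 145.792; posterior SD ≈ 3.388

With known σ, the Normal prior is conjugate. Weight on the data is w = (n/σ²)/(n/σ² + 1/τ₀²) = 0.0532135/(0.0532135+0.0339157) = 0.61074.
Posterior mean = w·x̄ + (1−w)·μ₀ = 0.61074·160 + 0.38926·123.5 = 145.792. Posterior variance = 1/(0.0532135+0.0339157) = 11.4772, so SD = 3.388.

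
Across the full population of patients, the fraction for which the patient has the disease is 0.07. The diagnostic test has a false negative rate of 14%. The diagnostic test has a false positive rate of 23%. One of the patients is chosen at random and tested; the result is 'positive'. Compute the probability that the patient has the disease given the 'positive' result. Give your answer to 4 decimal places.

P(H | E) ≈ 0.2196

Write H for 'the patient has the disease'. Prior odds H:¬H = 0.07/0.93 = 0.075269. For the 'positive' outcome, the likelihood ratio is 0.86/0.23 = 3.7391.
Posterior odds = 0.075269 × 3.7391 = 0.28144, so P(H|E) = 0.28144/(1+0.28144) = 0.2196.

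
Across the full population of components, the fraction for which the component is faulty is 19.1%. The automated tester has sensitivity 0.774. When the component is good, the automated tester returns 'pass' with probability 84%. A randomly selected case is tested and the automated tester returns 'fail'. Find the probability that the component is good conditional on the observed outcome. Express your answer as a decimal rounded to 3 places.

Let H be the event that the component is faulty. P(H) = 0.191, so P(¬H) = 0.809. With E the 'fail' result, P(E|H) = 0.774 and P(E|¬H) = 0.16.
P(E) = 0.774·0.191 + 0.16·0.809 = 0.14783 + 0.12944 = 0.27727.
By Bayes' theorem, P(H|E) = 0.14783 / 0.27727 = 0.533. Hence P(¬H|E) = 1 − 0.533 = 0.467.

P(¬H | E) ≈ 0.467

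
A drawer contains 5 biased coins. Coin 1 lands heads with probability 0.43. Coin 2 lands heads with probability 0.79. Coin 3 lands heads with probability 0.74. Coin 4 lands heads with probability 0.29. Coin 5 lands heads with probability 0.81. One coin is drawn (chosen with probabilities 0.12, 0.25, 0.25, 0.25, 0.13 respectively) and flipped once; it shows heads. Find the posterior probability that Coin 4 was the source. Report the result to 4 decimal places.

Posterior probability ≈ 0.1185

Tabulate prior·likelihood by source: [1] prior 0.12, lik 0.43, product 0.05160; [2] prior 0.25, lik 0.79, product 0.1975; [3] prior 0.25, lik 0.74, product 0.1850; [4] prior 0.25, lik 0.29, product 0.07250; [5] prior 0.13, lik 0.81, product 0.1053.
Normalizing constant = 0.61190; the posterior for Coin 4 is its product over the sum, 0.07250/0.61190 = 0.1185.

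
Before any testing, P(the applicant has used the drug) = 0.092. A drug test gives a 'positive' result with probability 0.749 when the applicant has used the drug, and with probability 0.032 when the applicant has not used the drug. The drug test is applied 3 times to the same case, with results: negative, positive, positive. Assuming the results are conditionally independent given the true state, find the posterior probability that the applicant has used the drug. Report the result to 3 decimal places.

Let H be the event that the applicant has used the drug; start with P(H) = 0.092. P('positive'|H) = 0.749, P('positive'|¬H) = 0.032.
Update on result 1 ('negative'): P(H) ← 0.251·0.0920 / (0.251·0.0920 + 0.968·0.9080) = 0.023092/0.90204 = 0.0256.
Update on result 2 ('positive'): P(H) ← 0.749·0.0256 / (0.749·0.0256 + 0.032·0.9744) = 0.019174/0.050355 = 0.3808.
Update on result 3 ('positive'): P(H) ← 0.749·0.3808 / (0.749·0.3808 + 0.032·0.6192) = 0.28521/0.30502 = 0.9350.

Posterior P(H) ≈ 0.935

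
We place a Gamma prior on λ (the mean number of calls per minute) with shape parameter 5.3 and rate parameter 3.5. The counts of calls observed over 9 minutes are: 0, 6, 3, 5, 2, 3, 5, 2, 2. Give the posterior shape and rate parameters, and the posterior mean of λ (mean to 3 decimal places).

Total count ∑xᵢ = 28 over n = 9 minutes.
Gamma is conjugate to the Poisson likelihood: posterior is Gamma(shape = 5.3+28 = 33.3, rate = 3.5+9 = 12.5).
E[λ | data] = 33.3/12.5 = 2.664.

Posterior: Gamma(shape=33.3, rate=12.5); mean ≈ 2.664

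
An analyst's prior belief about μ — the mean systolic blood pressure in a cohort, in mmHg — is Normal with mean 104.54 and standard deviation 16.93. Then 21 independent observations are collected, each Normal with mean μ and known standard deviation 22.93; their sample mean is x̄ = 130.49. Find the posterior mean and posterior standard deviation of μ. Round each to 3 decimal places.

With known σ, the Normal prior is conjugate. Weight on the data is w = (n/σ²)/(n/σ² + 1/τ₀²) = 0.0399403/(0.0399403+0.00348888) = 0.91967.
Posterior mean = w·x̄ + (1−w)·μ₀ = 0.91967·130.49 + 0.080335·104.54 = 128.405. Posterior variance = 1/(0.0399403+0.00348888) = 23.0260, so SD = 4.799.

Posterior mean ≈ 128.405; posterior SD ≈ 4.799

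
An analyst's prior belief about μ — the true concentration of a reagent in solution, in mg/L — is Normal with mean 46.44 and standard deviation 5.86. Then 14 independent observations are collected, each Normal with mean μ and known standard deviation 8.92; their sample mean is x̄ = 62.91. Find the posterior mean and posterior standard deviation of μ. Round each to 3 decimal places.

Prior precision 1/τ₀² = 1/5.86² = 0.0291209; data precision n/σ² = 14/8.92² = 0.175954.
Posterior precision = 0.0291209 + 0.175954 = 0.205075, giving posterior SD = 1/√0.205075 = 2.208.
Posterior mean = (0.0291209·46.44 + 0.175954·62.91) / 0.205075 = 60.571.

Posterior mean ≈ 60.571; posterior SD ≈ 2.208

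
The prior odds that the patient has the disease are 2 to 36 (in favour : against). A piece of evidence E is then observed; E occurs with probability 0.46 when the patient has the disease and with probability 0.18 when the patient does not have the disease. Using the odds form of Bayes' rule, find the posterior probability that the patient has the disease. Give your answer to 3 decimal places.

Prior odds = 2/36 = 0.055556. In log-odds, ln(0.055556) = -2.8904.
Add log likelihood ratio: ln(2.5556) = 0.93827.
Posterior log-odds = -1.9521, so posterior odds = exp(-1.9521) = 0.14198. Converting, P(H|E) = 0.14198/1.1420 = 0.124.

Posterior probability ≈ 0.124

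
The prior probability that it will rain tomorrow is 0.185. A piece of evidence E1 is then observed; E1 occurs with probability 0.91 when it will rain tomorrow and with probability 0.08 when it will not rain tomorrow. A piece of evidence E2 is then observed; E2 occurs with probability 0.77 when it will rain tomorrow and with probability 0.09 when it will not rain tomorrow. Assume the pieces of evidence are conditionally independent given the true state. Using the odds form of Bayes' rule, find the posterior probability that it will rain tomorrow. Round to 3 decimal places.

Posterior probability ≈ 0.957

Prior odds = 0.185/(1−0.185) = 0.22699.
Likelihood ratio for E1 = 0.91/0.08 = 11.375.
Likelihood ratio for E2 = 0.77/0.09 = 8.5556.
Posterior odds = prior odds × LR₁ × LR₂ = 22.091.
Posterior probability = odds/(1+odds) = 22.091/23.091 = 0.957.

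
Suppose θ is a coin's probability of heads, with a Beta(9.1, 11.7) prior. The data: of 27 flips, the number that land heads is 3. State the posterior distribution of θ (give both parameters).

Posterior: Beta(12.1, 35.7)

The binomial likelihood is conjugate to the Beta prior: with 3 successes and 24 failures, the posterior is Beta(9.1+3, 11.7+24) = Beta(12.1, 35.7).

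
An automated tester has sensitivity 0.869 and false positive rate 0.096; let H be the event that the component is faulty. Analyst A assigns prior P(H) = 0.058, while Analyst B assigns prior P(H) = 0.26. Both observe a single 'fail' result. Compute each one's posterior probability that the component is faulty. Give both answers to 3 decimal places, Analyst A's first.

Analyst A: 0.358; Analyst B: 0.761

P('+'|H) = 0.869, P('+'|¬H) = 0.096.
Analyst A: numerator 0.869·0.058 = 0.050402; evidence = 0.050402+0.096·0.942 = 0.14083; posterior = 0.358.
Analyst B: numerator 0.869·0.26 = 0.22594; evidence = 0.22594+0.096·0.74 = 0.29698; posterior = 0.761.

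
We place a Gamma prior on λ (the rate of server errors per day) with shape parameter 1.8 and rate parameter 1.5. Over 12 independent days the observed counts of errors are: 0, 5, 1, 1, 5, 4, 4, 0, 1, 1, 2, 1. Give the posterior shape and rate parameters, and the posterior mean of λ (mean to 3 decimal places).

Posterior: Gamma(shape=26.8, rate=13.5); mean ≈ 1.985

Total count ∑xᵢ = 25 over n = 12 days.
Gamma is conjugate to the Poisson likelihood: posterior is Gamma(shape = 1.8+25 = 26.8, rate = 1.5+12 = 13.5).
E[λ | data] = 26.8/13.5 = 1.985.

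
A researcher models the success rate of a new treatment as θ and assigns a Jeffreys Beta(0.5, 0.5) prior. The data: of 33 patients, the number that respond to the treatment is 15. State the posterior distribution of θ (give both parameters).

Observing 15 successes and 18 failures updates Beta(0.5, 0.5) by adding the success and failure counts to the two shape parameters: α = 0.5+15 = 15.5, β = 0.5+18 = 18.5.

Posterior: Beta(15.5, 18.5)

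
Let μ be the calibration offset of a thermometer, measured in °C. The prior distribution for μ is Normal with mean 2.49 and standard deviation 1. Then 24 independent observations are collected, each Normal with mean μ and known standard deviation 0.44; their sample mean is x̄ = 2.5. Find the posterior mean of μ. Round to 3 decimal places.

With known σ, the Normal prior is conjugate. Weight on the data is w = (n/σ²)/(n/σ² + 1/τ₀²) = 123.967/(123.967+1.00000) = 0.99200.
Posterior mean = w·x̄ + (1−w)·μ₀ = 0.99200·2.5 + 0.0080021·2.49 = 2.500.

Posterior mean ≈ 2.500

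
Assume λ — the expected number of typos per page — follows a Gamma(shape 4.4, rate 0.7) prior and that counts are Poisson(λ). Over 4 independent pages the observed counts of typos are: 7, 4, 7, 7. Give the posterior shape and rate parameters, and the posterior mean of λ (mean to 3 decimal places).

The Poisson likelihood adds the total count to the shape and the number of exposure periods to the rate. Here ∑xᵢ = 25 and n = 4, so shape 4.4→29.4 and rate 0.7→4.7.
Posterior mean = shape/rate = 29.4/4.7 = 6.255.

Posterior: Gamma(shape=29.4, rate=4.7); mean ≈ 6.255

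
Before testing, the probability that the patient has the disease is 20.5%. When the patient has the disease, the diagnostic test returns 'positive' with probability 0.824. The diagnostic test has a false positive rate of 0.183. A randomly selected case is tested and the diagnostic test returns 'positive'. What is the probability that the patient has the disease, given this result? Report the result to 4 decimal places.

Write H for 'the patient has the disease'. Prior odds H:¬H = 0.205/0.795 = 0.25786. For the 'positive' outcome, the likelihood ratio is 0.824/0.183 = 4.5027.
Posterior odds = 0.25786 × 4.5027 = 1.1611, so P(H|E) = 1.1611/(1+1.1611) = 0.5373.

P(H | E) ≈ 0.5373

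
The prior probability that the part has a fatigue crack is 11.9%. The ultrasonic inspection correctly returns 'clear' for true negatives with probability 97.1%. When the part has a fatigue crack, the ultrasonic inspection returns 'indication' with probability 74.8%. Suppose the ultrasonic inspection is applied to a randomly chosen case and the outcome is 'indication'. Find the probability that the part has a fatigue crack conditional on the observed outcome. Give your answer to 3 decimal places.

Write H for 'the part has a fatigue crack'. Prior odds H:¬H = 0.119/0.881 = 0.13507. For the 'indication' outcome, the likelihood ratio is 0.748/0.029 = 25.793.
Posterior odds = 0.13507 × 25.793 = 3.4840, so P(H|E) = 3.4840/(1+3.4840) = 0.777.

P(H | E) ≈ 0.777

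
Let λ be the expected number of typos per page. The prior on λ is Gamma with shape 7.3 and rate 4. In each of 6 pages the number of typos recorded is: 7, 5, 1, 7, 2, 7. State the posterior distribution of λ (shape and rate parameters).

The Poisson likelihood adds the total count to the shape and the number of exposure periods to the rate. Here ∑xᵢ = 29 and n = 6, so shape 7.3→36.3 and rate 4→10.

Posterior: Gamma(shape=36.3, rate=10)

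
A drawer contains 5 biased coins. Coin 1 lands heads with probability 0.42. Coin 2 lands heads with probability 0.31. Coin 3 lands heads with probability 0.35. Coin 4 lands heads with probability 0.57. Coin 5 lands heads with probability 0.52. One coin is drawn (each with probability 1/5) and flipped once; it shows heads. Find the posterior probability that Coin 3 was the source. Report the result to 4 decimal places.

Posterior probability ≈ 0.1613

Tabulate prior·likelihood by source: [1] prior 0.2, lik 0.42, product 0.08400; [2] prior 0.2, lik 0.31, product 0.06200; [3] prior 0.2, lik 0.35, product 0.07000; [4] prior 0.2, lik 0.57, product 0.1140; [5] prior 0.2, lik 0.52, product 0.1040.
Normalizing constant = 0.43400; the posterior for Coin 3 is its product over the sum, 0.07000/0.43400 = 0.1613.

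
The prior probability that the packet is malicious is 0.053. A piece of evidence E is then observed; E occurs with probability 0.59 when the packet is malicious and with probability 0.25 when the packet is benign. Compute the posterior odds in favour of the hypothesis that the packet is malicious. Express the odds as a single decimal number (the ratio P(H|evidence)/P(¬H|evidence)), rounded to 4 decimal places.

Posterior odds ≈ 0.1321

Prior odds = 0.053/(1−0.053) = 0.055966. In log-odds, ln(0.055966) = -2.8830.
Add log likelihood ratio: ln(2.3600) = 0.85866.
Posterior log-odds = -2.0243, so posterior odds = exp(-2.0243) = 0.13208.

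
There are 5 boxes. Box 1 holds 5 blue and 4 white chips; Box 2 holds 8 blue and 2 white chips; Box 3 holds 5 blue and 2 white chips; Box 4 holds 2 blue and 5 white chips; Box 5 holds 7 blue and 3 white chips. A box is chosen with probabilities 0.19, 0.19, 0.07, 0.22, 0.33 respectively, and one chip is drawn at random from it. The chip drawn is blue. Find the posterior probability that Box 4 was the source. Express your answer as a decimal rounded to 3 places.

P(blue|Box 1) = 0.5556; P(blue|Box 2) = 0.8; P(blue|Box 3) = 0.7143; P(blue|Box 4) = 0.2857; P(blue|Box 5) = 0.7.
Prior × likelihood for each source: 0.19·0.5556=0.1056, 0.19·0.8=0.1520, 0.07·0.7143=0.05000, 0.22·0.2857=0.06286, 0.33·0.7=0.2310. Summing gives P(blue) = 0.60141.
P(Box 4 | blue) = 0.06286 / 0.60141 = 0.105.

Posterior probability ≈ 0.105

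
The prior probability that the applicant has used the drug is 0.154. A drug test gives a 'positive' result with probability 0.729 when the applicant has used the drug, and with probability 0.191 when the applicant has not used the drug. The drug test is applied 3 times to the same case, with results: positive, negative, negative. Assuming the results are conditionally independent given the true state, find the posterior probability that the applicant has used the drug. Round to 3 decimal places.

With H the event that the applicant has used the drug, the joint likelihood of the observed sequence is P(data|H) = 0.729·0.271·0.271 = 0.053538 and P(data|¬H) = 0.191·0.809·0.809 = 0.12501.
Bayes: P(H|data) = 0.154·0.053538 / (0.154·0.053538 + 0.846·0.12501) = 0.0082449/0.11400 = 0.0723.

Posterior P(H) ≈ 0.072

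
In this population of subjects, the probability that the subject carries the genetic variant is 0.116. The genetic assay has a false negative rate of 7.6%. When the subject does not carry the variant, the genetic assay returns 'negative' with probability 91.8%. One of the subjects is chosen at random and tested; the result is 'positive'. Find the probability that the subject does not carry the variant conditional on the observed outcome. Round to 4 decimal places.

Write H for 'the subject carries the genetic variant'. Prior odds H:¬H = 0.116/0.884 = 0.13122. For the 'positive' outcome, the likelihood ratio is 0.924/0.082 = 11.268.
Posterior odds = 0.13122 × 11.268 = 1.4786, so P(H|E) = 1.4786/(1+1.4786) = 0.5966. Then P(¬H|E) = 1 − 0.5966 = 0.4034.

P(¬H | E) ≈ 0.4034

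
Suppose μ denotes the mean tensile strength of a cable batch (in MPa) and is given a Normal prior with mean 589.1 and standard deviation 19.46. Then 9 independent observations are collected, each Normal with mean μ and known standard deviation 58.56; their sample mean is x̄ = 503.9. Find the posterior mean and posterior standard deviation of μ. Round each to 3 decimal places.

Posterior mean ≈ 546.631; posterior SD ≈ 13.781

Prior precision 1/τ₀² = 1/19.46² = 0.00264067; data precision n/σ² = 9/58.56² = 0.00262446.
Posterior precision = 0.00264067 + 0.00262446 = 0.00526513, giving posterior SD = 1/√0.00526513 = 13.781.
Posterior mean = (0.00264067·589.1 + 0.00262446·503.9) / 0.00526513 = 546.631.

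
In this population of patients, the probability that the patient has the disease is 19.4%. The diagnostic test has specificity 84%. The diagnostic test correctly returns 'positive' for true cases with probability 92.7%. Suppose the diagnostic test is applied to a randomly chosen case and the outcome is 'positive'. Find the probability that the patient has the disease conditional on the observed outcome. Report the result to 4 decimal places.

Write H for 'the patient has the disease'. Prior odds H:¬H = 0.194/0.806 = 0.24069. For the 'positive' outcome, the likelihood ratio is 0.927/0.16 = 5.7938.
Posterior odds = 0.24069 × 5.7938 = 1.3945, so P(H|E) = 1.3945/(1+1.3945) = 0.5824.

P(H | E) ≈ 0.5824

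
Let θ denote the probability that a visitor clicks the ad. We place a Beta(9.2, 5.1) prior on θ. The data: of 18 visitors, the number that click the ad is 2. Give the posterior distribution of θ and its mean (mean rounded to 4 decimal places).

Posterior: Beta(11.2, 21.1); mean ≈ 0.3467

The binomial likelihood is conjugate to the Beta prior: with 2 successes and 16 failures, the posterior is Beta(9.2+2, 5.1+16) = Beta(11.2, 21.1).
E[θ | data] = 11.2/(11.2+21.1) = 0.3467.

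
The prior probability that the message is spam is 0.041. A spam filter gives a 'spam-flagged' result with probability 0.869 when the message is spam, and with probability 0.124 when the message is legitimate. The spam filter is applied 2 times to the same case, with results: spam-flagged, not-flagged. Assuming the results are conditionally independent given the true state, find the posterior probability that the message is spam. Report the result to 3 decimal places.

With H the event that the message is spam, the joint likelihood of the observed sequence is P(data|H) = 0.869·0.131 = 0.11384 and P(data|¬H) = 0.124·0.876 = 0.10862.
Bayes: P(H|data) = 0.041·0.11384 / (0.041·0.11384 + 0.959·0.10862) = 0.0046674/0.10884 = 0.0429.

Posterior P(H) ≈ 0.043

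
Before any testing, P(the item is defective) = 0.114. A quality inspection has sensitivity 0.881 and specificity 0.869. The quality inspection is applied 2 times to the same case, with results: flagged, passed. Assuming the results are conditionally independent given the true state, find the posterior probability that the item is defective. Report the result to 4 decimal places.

Posterior P(H) ≈ 0.1059

Let H be the event that the item is defective; start with P(H) = 0.114. P('flagged'|H) = 0.881, P('flagged'|¬H) = 0.131.
Update on result 1 ('flagged'): P(H) ← 0.881·0.1140 / (0.881·0.1140 + 0.131·0.8860) = 0.10043/0.21650 = 0.4639.
Update on result 2 ('passed'): P(H) ← 0.119·0.4639 / (0.119·0.4639 + 0.869·0.5361) = 0.055204/0.52108 = 0.1059.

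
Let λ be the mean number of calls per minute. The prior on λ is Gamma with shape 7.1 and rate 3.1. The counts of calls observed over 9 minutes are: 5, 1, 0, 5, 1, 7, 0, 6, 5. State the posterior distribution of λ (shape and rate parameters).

Posterior: Gamma(shape=37.1, rate=12.1)

The Poisson likelihood adds the total count to the shape and the number of exposure periods to the rate. Here ∑xᵢ = 30 and n = 9, so shape 7.1→37.1 and rate 3.1→12.1.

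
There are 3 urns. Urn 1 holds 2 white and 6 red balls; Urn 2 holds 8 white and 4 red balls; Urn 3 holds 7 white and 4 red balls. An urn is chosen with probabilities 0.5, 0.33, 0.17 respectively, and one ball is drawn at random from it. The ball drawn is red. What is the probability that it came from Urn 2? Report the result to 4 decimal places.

Tabulate prior·likelihood by source: [1] prior 0.5, lik 0.75, product 0.3750; [2] prior 0.33, lik 0.3333, product 0.1100; [3] prior 0.17, lik 0.3636, product 0.06182.
Normalizing constant = 0.54682; the posterior for Urn 2 is its product over the sum, 0.1100/0.54682 = 0.2012.

Posterior probability ≈ 0.2012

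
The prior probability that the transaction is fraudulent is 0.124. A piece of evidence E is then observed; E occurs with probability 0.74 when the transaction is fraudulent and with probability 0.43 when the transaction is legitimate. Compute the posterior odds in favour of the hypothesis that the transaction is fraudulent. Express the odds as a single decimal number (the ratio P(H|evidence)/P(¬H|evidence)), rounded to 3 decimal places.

Prior odds = 0.124/(1−0.124) = 0.14155.
Likelihood ratio for E = 0.74/0.43 = 1.7209.
Posterior odds = prior odds × LR = 0.24360.

Posterior odds ≈ 0.244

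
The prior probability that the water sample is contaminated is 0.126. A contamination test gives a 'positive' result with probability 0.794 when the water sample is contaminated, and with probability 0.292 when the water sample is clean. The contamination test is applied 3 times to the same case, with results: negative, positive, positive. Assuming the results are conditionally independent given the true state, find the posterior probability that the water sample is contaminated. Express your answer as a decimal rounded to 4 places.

Let H be the event that the water sample is contaminated; start with P(H) = 0.126. P('positive'|H) = 0.794, P('positive'|¬H) = 0.292.
Update on result 1 ('negative'): P(H) ← 0.206·0.1260 / (0.206·0.1260 + 0.708·0.8740) = 0.025956/0.64475 = 0.0403.
Update on result 2 ('positive'): P(H) ← 0.794·0.0403 / (0.794·0.0403 + 0.292·0.9597) = 0.031965/0.31221 = 0.1024.
Update on result 3 ('positive'): P(H) ← 0.794·0.1024 / (0.794·0.1024 + 0.292·0.8976) = 0.081291/0.34340 = 0.2367.

Posterior P(H) ≈ 0.2367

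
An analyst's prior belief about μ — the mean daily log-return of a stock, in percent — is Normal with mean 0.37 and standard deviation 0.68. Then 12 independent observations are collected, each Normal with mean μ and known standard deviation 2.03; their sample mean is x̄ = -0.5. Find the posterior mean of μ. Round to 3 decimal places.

Posterior mean ≈ -0.129

With known σ, the Normal prior is conjugate. Weight on the data is w = (n/σ²)/(n/σ² + 1/τ₀²) = 2.91199/(2.91199+2.16263) = 0.57383.
Posterior mean = w·x̄ + (1−w)·μ₀ = 0.57383·-0.5 + 0.42617·0.37 = -0.129.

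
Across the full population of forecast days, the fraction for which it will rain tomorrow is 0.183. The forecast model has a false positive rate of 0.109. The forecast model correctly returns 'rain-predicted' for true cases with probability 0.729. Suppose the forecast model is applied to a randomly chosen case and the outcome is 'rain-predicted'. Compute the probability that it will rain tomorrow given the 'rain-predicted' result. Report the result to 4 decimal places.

P(H | E) ≈ 0.5997

Write H for 'it will rain tomorrow'. Prior odds H:¬H = 0.183/0.817 = 0.22399. For the 'rain-predicted' outcome, the likelihood ratio is 0.729/0.109 = 6.6881.
Posterior odds = 0.22399 × 6.6881 = 1.4981, so P(H|E) = 1.4981/(1+1.4981) = 0.5997.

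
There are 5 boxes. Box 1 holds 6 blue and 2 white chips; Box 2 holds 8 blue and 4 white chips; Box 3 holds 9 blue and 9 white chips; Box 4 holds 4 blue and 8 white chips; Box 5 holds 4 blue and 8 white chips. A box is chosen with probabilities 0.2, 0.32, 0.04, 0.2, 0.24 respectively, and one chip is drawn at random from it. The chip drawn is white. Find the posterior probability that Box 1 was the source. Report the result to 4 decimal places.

Posterior probability ≈ 0.1064

Tabulate prior·likelihood by source: [1] prior 0.2, lik 0.25, product 0.05000; [2] prior 0.32, lik 0.3333, product 0.1067; [3] prior 0.04, lik 0.5, product 0.02000; [4] prior 0.2, lik 0.6667, product 0.1333; [5] prior 0.24, lik 0.6667, product 0.1600.
Normalizing constant = 0.47000; the posterior for Box 1 is its product over the sum, 0.05000/0.47000 = 0.1064.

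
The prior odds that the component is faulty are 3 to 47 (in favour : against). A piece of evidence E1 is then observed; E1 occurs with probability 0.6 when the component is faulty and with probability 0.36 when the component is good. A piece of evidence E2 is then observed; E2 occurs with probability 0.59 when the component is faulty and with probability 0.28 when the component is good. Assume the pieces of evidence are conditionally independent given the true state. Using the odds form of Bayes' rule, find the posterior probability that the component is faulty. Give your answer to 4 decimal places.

Prior odds = 3/47 = 0.063830. In log-odds, ln(0.063830) = -2.7515.
Add log likelihood ratios: ln(1.6667) + ln(2.1071) = 1.2562.
Posterior log-odds = -1.4954, so posterior odds = exp(-1.4954) = 0.22416. Converting, P(H|E) = 0.22416/1.2242 = 0.1831.

Posterior probability ≈ 0.1831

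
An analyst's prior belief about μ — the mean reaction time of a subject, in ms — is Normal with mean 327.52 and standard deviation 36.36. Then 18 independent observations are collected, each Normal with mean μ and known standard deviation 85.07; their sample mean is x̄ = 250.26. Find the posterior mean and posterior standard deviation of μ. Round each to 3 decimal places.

Posterior mean ≈ 268.277; posterior SD ≈ 17.558

With known σ, the Normal prior is conjugate. Weight on the data is w = (n/σ²)/(n/σ² + 1/τ₀²) = 0.00248725/(0.00248725+0.00075640) = 0.76681.
Posterior mean = w·x̄ + (1−w)·μ₀ = 0.76681·250.26 + 0.23319·327.52 = 268.277. Posterior variance = 1/(0.00248725+0.00075640) = 308.294, so SD = 17.558.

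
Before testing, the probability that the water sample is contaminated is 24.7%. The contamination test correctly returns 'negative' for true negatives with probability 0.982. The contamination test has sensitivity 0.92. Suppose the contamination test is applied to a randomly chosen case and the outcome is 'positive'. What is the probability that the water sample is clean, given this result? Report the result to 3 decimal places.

P(¬H | E) ≈ 0.056

Let H be the event that the water sample is contaminated. P(H) = 0.247, so P(¬H) = 0.753. With E the 'positive' result, P(E|H) = 0.92 and P(E|¬H) = 0.018.
P(E) = 0.92·0.247 + 0.018·0.753 = 0.22724 + 0.013554 = 0.24079.
By Bayes' theorem, P(H|E) = 0.22724 / 0.24079 = 0.944. Hence P(¬H|E) = 1 − 0.944 = 0.056.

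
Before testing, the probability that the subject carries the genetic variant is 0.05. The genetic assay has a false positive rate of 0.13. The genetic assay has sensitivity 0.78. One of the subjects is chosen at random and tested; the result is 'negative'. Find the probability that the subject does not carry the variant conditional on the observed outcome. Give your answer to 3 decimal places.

P(¬H | E) ≈ 0.987

Let H be the event that the subject carries the genetic variant. P(H) = 0.05, so P(¬H) = 0.95. With E the 'negative' result, P(E|H) = 0.22 and P(E|¬H) = 0.87.
P(E) = 0.22·0.05 + 0.87·0.95 = 0.011000 + 0.82650 = 0.83750.
By Bayes' theorem, P(H|E) = 0.011000 / 0.83750 = 0.013. Hence P(¬H|E) = 1 − 0.013 = 0.987.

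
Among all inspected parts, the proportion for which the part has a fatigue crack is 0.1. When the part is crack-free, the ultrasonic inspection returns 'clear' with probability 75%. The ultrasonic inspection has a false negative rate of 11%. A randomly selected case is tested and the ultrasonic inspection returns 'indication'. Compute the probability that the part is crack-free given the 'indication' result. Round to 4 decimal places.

P(¬H | E) ≈ 0.7166

Write H for 'the part has a fatigue crack'. Prior odds H:¬H = 0.1/0.9 = 0.11111. For the 'indication' outcome, the likelihood ratio is 0.89/0.25 = 3.5600.
Posterior odds = 0.11111 × 3.5600 = 0.39556, so P(H|E) = 0.39556/(1+0.39556) = 0.2834. Then P(¬H|E) = 1 − 0.2834 = 0.7166.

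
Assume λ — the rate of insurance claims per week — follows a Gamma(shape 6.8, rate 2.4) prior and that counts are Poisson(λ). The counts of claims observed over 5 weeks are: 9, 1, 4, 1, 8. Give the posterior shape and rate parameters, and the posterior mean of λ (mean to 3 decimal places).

The Poisson likelihood adds the total count to the shape and the number of exposure periods to the rate. Here ∑xᵢ = 23 and n = 5, so shape 6.8→29.8 and rate 2.4→7.4.
Posterior mean = shape/rate = 29.8/7.4 = 4.027.

Posterior: Gamma(shape=29.8, rate=7.4); mean ≈ 4.027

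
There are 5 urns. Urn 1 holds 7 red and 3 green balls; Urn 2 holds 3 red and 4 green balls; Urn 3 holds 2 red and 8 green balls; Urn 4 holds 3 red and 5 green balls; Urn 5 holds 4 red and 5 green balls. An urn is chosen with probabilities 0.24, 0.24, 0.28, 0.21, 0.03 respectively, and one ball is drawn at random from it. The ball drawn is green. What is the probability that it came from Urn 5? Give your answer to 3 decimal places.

P(green|Urn 1) = 0.3; P(green|Urn 2) = 0.5714; P(green|Urn 3) = 0.8; P(green|Urn 4) = 0.625; P(green|Urn 5) = 0.5556.
Prior × likelihood for each source: 0.24·0.3=0.07200, 0.24·0.5714=0.1371, 0.28·0.8=0.2240, 0.21·0.625=0.1313, 0.03·0.5556=0.01667. Summing gives P(green) = 0.58106.
P(Urn 5 | green) = 0.01667 / 0.58106 = 0.029.

Posterior probability ≈ 0.029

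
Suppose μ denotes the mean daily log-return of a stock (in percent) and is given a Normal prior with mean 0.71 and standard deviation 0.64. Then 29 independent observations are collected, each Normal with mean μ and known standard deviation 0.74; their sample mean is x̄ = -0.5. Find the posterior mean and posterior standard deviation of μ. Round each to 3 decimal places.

Posterior mean ≈ -0.447; posterior SD ≈ 0.134

With known σ, the Normal prior is conjugate. Weight on the data is w = (n/σ²)/(n/σ² + 1/τ₀²) = 52.9584/(52.9584+2.44141) = 0.95593.
Posterior mean = w·x̄ + (1−w)·μ₀ = 0.95593·-0.5 + 0.044069·0.71 = -0.447. Posterior variance = 1/(52.9584+2.44141) = 0.0180506, so SD = 0.134.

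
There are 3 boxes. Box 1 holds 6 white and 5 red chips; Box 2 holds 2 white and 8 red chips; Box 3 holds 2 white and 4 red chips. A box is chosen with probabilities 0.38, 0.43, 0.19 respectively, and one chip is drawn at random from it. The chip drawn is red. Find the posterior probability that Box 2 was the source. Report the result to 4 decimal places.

Tabulate prior·likelihood by source: [1] prior 0.38, lik 0.4545, product 0.1727; [2] prior 0.43, lik 0.8, product 0.3440; [3] prior 0.19, lik 0.6667, product 0.1267.
Normalizing constant = 0.64339; the posterior for Box 2 is its product over the sum, 0.3440/0.64339 = 0.5347.

Posterior probability ≈ 0.5347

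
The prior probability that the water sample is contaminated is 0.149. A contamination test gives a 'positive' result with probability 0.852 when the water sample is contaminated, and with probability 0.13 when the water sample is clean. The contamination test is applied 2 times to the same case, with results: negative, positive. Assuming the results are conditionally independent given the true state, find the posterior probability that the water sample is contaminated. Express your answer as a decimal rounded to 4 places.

With H the event that the water sample is contaminated, the joint likelihood of the observed sequence is P(data|H) = 0.148·0.852 = 0.12610 and P(data|¬H) = 0.87·0.13 = 0.11310.
Bayes: P(H|data) = 0.149·0.12610 / (0.149·0.12610 + 0.851·0.11310) = 0.018788/0.11504 = 0.1633.

Posterior P(H) ≈ 0.1633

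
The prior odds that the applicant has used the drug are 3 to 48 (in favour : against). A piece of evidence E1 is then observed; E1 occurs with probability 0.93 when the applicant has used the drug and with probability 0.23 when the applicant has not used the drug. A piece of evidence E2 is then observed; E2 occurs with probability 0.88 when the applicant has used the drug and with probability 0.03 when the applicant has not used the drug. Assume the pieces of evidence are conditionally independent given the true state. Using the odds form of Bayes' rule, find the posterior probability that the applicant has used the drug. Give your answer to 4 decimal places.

Posterior probability ≈ 0.8811

Prior odds = 3/48 = 0.062500. In log-odds, ln(0.062500) = -2.7726.
Add log likelihood ratios: ln(4.0435) + ln(29.333) = 4.7758.
Posterior log-odds = 2.0032, so posterior odds = exp(2.0032) = 7.4130. Converting, P(H|E) = 7.4130/8.4130 = 0.8811.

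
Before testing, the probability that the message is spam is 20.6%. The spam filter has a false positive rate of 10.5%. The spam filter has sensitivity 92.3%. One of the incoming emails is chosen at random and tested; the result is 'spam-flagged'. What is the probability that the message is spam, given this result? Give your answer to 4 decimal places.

P(H | E) ≈ 0.6952

Let H be the event that the message is spam. P(H) = 0.206, so P(¬H) = 0.794. With E the 'spam-flagged' result, P(E|H) = 0.923 and P(E|¬H) = 0.105.
P(E) = 0.923·0.206 + 0.105·0.794 = 0.19014 + 0.083370 = 0.27351.
By Bayes' theorem, P(H|E) = 0.19014 / 0.27351 = 0.6952.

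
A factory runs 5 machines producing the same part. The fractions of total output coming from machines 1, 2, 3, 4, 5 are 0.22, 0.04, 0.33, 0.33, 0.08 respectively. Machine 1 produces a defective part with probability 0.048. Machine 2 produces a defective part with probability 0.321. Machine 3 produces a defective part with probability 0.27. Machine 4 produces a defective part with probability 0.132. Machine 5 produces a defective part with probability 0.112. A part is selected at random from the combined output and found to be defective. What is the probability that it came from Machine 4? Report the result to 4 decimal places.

Tabulate prior·likelihood by source: [1] prior 0.22, lik 0.048, product 0.01056; [2] prior 0.04, lik 0.321, product 0.01284; [3] prior 0.33, lik 0.27, product 0.08910; [4] prior 0.33, lik 0.132, product 0.04356; [5] prior 0.08, lik 0.112, product 0.008960.
Normalizing constant = 0.16502; the posterior for Machine 4 is its product over the sum, 0.04356/0.16502 = 0.2640.

Posterior probability ≈ 0.2640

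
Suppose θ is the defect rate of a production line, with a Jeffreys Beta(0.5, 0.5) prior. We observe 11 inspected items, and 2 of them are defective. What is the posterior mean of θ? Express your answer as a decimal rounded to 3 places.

Posterior mean ≈ 0.208

The binomial likelihood is conjugate to the Beta prior: with 2 successes and 9 failures, the posterior is Beta(0.5+2, 0.5+9) = Beta(2.5, 9.5).
E[θ | data] = 2.5/(2.5+9.5) = 0.208.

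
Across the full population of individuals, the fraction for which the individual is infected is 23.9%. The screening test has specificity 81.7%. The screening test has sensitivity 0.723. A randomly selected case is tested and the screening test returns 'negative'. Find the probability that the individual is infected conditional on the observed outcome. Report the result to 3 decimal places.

Write H for 'the individual is infected'. Prior odds H:¬H = 0.239/0.761 = 0.31406. For the 'negative' outcome, the likelihood ratio is 0.277/0.817 = 0.33905.
Posterior odds = 0.31406 × 0.33905 = 0.10648, so P(H|E) = 0.10648/(1+0.10648) = 0.096.

P(H | E) ≈ 0.096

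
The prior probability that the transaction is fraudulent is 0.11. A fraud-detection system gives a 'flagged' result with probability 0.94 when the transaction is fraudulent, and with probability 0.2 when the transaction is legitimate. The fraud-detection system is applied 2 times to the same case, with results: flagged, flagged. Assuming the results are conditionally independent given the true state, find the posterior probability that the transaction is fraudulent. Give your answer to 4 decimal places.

Posterior P(H) ≈ 0.7319

Let H be the event that the transaction is fraudulent; start with P(H) = 0.11. P('flagged'|H) = 0.94, P('flagged'|¬H) = 0.2.
Update on result 1 ('flagged'): P(H) ← 0.94·0.1100 / (0.94·0.1100 + 0.2·0.8900) = 0.10340/0.28140 = 0.3674.
Update on result 2 ('flagged'): P(H) ← 0.94·0.3674 / (0.94·0.3674 + 0.2·0.6326) = 0.34540/0.47191 = 0.7319.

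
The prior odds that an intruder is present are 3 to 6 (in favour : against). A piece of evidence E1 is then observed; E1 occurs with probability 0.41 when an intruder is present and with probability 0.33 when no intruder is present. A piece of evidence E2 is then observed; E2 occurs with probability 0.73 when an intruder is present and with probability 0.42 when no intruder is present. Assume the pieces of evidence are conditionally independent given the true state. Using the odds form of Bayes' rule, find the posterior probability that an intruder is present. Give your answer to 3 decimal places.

Prior odds = 3/6 = 0.50000. In log-odds, ln(0.50000) = -0.69315.
Add log likelihood ratios: ln(1.2424) + ln(1.7381) = 0.76985.
Posterior log-odds = 0.076707, so posterior odds = exp(0.076707) = 1.0797. Converting, P(H|E) = 1.0797/2.0797 = 0.519.

Posterior probability ≈ 0.519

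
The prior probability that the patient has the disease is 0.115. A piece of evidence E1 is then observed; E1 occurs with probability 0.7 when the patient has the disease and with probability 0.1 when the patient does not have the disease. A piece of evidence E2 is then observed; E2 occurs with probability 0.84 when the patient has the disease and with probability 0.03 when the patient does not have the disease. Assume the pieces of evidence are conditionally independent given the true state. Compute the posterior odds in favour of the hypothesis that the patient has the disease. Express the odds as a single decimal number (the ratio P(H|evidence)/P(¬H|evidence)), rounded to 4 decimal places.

Prior odds = 0.115/(1−0.115) = 0.12994.
Likelihood ratio for E1 = 0.7/0.1 = 7.0000.
Likelihood ratio for E2 = 0.84/0.03 = 28.000.
Posterior odds = prior odds × LR₁ × LR₂ = 25.469.

Posterior odds ≈ 25.4689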